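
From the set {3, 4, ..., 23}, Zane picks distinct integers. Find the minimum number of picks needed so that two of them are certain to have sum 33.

Two chosen integers sum to 33 exactly when both halves of some pair {x, 33−x} with 10 ≤ x ≤ 33−x ≤ 23 are chosen — 7 such pairs.
The remaining 7 elements (those with no distinct partner in range) can never complete a 33-sum, so the worst case takes all of them and one from each pair: 7 + 7 = 14.
Pigeonhole: the 15th integer has to be the second member of some pair, so 14 + 1 = 15.

15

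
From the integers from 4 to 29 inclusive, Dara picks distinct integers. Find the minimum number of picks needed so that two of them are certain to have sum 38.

Group the elements by complementary pair {x, 38−x}: {9,29}, {10,28}, {11,27}, …, giving 10 two-element pairs; the single value 19 (it cannot pair with itself since the integers are distinct); and 5 integers whose partner 38−x falls outside [4,29].
Treating each of those 16 groups as a pigeonhole, one can pick one integer per group — 16 integers — with no two summing to 38.
The 17th integer lands in an occupied pair, forcing a sum of 38.

17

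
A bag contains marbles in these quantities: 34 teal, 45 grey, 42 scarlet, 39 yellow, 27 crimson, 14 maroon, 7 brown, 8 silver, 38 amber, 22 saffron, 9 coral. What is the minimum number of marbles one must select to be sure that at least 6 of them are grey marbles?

In the worst case for collecting grey marbles, every non-grey marble comes out first.
There are 34 + 42 + 39 + 27 + 14 + 7 + 8 + 38 + 22 + 9 = 240 non-grey marbles altogether.
After those, each further marble must be grey, so 240 + 6 = 246 draws guarantee 6 grey marbles.

246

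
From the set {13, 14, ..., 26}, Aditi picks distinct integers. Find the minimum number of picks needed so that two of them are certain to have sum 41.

9

Group the elements by complementary pair {x, 41−x}: {15,26}, {16,25}, {17,24}, …, giving 6 two-element pairs and 2 integers whose partner 41−x falls outside [13,26].
By pigeonhole, treating each of those 8 groups as a pigeonhole, one can pick one integer per group — 8 integers — with no two summing to 41.
The 9th integer lands in an occupied pair, forcing a sum of 41.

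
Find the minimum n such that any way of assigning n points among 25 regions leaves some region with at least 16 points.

376

With 375 points one could put exactly 15 in each of the 25 regions, and no region would reach 16.
One more point must land in a region that already has 15, giving it 16.
So 25 × 15 + 1 = 376 points are required.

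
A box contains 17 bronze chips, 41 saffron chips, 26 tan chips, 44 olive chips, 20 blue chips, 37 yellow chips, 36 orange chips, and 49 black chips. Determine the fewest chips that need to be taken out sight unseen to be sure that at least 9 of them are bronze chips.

262

In the worst case for collecting bronze chips, every non-bronze chip comes out first.
There are 41 + 26 + 44 + 20 + 37 + 36 + 49 = 253 non-bronze chips altogether.
After those, each further chip must be bronze, so 253 + 9 = 262 draws guarantee 9 bronze chips.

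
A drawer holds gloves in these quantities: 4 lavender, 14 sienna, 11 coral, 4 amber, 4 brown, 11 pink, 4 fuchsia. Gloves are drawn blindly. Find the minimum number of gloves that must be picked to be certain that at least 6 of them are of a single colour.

32

An adversary could hand out at most 5 gloves per colour (4 colours run out sooner): 4 + 5 + 5 + 4 + 4 + 5 + 4 = 31 gloves and still no colour has 6.
One more glove lands in a colour already at 5, so 32 draws are enough and 31 are not.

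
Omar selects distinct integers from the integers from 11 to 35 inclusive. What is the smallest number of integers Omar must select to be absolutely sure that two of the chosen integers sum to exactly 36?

Two chosen integers sum to 36 exactly when both halves of some pair {x, 36−x} with 11 ≤ x ≤ 36−x ≤ 25 are chosen — 7 such pairs.
The remaining 11 elements (those with no distinct partner in range) can never complete a 36-sum, so the worst case takes all of them and one from each pair: 11 + 7 = 18.
The 19th integer has to be the second member of some pair, so 18 + 1 = 19.

19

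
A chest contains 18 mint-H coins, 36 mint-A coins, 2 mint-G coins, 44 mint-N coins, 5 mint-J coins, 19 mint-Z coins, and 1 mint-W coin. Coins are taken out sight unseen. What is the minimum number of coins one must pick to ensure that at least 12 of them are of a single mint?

53

Put each drawn coin into a box by mint. The largest draw with every box below 12 takes min(count, 11) from each mint; mints with fewer than 11 contribute all they have.
Σ min(cᵢ, 11) = 11 + 11 + 2 + 11 + 5 + 11 + 1 = 52.
Draw number 52 + 1 = 53 must push one box to 12.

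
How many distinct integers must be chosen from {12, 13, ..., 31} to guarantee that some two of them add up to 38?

A set avoiding the sum 38 can contain at most one of each pair {x, 38−x}, plus the 6 elements whose complement lies outside the range or equal to its own complement.
The integers 19, …, 31 (13 of them) are such a set: any two sum to at least 19+20 = 39 > 38.
Pigeonhole: any 14th integer completes one of the 7 pairs, so 14 choices force a sum of 38.

14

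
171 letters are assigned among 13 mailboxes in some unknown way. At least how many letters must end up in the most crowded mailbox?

Pigeonhole: the 13 mailboxes are the holes and the 171 letters are the pigeons.
If every mailbox held at most 13 letters, the total would be at most 13 × 13 = 169, which is less than 171.
So some mailbox holds at least ⌈171/13⌉ = 14 letters.

14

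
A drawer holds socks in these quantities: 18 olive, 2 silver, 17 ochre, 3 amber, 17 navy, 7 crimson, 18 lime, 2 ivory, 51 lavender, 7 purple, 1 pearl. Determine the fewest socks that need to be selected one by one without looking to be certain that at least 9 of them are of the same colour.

Pigeonhole: put each drawn sock into a box by colour. The largest draw with every box below 9 takes min(count, 8) from each colour; colours with fewer than 8 contribute all they have.
Σ min(cᵢ, 8) = 8 + 2 + 8 + 3 + 8 + 7 + 8 + 2 + 8 + 7 + 1 = 62.
Draw number 62 + 1 = 63 must push one box to 9.

63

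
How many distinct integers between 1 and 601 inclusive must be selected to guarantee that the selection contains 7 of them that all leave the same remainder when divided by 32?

193

By pigeonhole, the 32 residue classes mod 32 are the pigeonholes.
With 192 integers one could put 6 in each residue class and have no class reach 7.
The 193rd integer pushes some class to 7, so 32·6 + 1 = 193.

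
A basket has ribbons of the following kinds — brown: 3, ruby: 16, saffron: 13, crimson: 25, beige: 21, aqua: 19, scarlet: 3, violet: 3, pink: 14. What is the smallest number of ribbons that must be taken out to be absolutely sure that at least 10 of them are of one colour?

64

An adversary could hand out at most 9 ribbons per colour (brown, scarlet, violet run out sooner): 3 + 9 + 9 + 9 + 9 + 9 + 3 + 3 + 9 = 63 ribbons and still no colour has 10.
Pigeonhole: one more ribbon lands in a colour already at 9, so 64 draws are enough and 63 are not.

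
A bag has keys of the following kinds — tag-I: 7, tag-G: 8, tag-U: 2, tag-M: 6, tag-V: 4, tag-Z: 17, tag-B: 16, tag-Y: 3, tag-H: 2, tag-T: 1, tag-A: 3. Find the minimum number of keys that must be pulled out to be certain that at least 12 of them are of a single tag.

The 11 tags are the holes; the keys drawn are the pigeons.
To avoid 12 of any one tag, the worst case takes at most 11 of each tag, or every key of a tag that has fewer than 11.
That gives 7 + 8 + 2 + 6 + 4 + 11 + 11 + 3 + 2 + 1 + 3 = 58 keys with no tag reaching 12.
The next key forces some tag to 12, so 58 + 1 = 59.

59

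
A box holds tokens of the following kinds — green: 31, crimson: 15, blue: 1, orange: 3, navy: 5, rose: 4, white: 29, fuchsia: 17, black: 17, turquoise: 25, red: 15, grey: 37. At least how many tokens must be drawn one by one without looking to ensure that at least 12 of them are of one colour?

102

Pigeonhole: put each drawn token into a box by colour. The largest draw with every box below 12 takes min(count, 11) from each colour; colours with fewer than 11 contribute all they have.
Σ min(cᵢ, 11) = 11 + 11 + 1 + 3 + 5 + 4 + 11 + 11 + 11 + 11 + 11 + 11 = 101.
Draw number 101 + 1 = 102 must push one box to 12.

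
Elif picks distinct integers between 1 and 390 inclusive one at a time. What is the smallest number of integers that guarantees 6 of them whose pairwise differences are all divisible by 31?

Integers whose pairwise differences are multiples of 31 are exactly those sharing a remainder mod 31. By the pigeonhole principle, the 31 residue classes mod 31 are the pigeonholes.
With 155 integers one could put 5 in each residue class and have no class reach 6.
The 156th integer pushes some class to 6, so 31·5 + 1 = 156.

156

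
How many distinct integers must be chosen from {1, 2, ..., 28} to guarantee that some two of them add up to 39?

20

A set avoiding the sum 39 can contain at most one of each pair {x, 39−x}, plus the 10 elements whose complement lies outside the range.
The integers 1, …, 19 (19 of them) are such a set: any two sum to at least 1+2 = 3 and at most 18+19 = 37 < 39.
Any 20th integer completes one of the 9 pairs, so 20 choices force a sum of 39.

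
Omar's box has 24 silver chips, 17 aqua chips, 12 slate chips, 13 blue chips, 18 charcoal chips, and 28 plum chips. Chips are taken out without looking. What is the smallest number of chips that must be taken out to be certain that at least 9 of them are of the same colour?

49

The 6 colours are the holes; the chips drawn are the pigeons.
To avoid 9 of any one colour, the worst case takes at most 8 of each colour.
That gives 8 + 8 + 8 + 8 + 8 + 8 = 48 chips with no colour reaching 9.
The next chip forces some colour to 9, so 48 + 1 = 49.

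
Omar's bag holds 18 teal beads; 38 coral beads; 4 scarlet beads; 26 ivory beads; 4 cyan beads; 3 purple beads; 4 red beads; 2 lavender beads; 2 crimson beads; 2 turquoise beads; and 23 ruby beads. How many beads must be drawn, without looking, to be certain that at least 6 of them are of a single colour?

By the pigeonhole principle, the 11 colours are the holes; the beads drawn are the pigeons.
To avoid 6 of any one colour, the worst case takes at most 5 of each colour, or every bead of a colour that has fewer than 5.
That gives 5 + 5 + 4 + 5 + 4 + 3 + 4 + 2 + 2 + 2 + 5 = 41 beads with no colour reaching 6.
The next bead forces some colour to 6, so 41 + 1 = 42.

42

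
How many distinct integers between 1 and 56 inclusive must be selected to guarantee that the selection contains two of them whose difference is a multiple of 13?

14

Integers whose pairwise differences are multiples of 13 are exactly those sharing a remainder mod 13. The 13 residue classes mod 13 are the pigeonholes.
With 13 integers one could put 1 in each residue class and have no class reach 2.
The 14th integer pushes some class to 2, so 13·1 + 1 = 14.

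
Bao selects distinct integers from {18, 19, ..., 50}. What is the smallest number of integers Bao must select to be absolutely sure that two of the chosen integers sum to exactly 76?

22

Group the elements by complementary pair {x, 76−x}: {26,50}, {27,49}, {28,48}, …, giving 12 two-element pairs; the single value 38 (it cannot pair with itself since the integers are distinct); and 8 integers whose partner 76−x falls outside [18,50].
Pigeonhole: treating each of those 21 groups as a pigeonhole, one can pick one integer per group — 21 integers — with no two summing to 76.
The 22nd integer lands in an occupied pair, forcing a sum of 76.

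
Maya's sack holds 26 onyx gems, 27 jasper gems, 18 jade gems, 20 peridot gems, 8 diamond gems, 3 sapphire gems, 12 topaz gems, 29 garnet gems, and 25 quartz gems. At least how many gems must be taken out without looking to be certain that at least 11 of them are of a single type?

By pigeonhole, the 9 types are the holes; the gems drawn are the pigeons.
To avoid 11 of any one type, the worst case takes at most 10 of each type, or every gem of a type that has fewer than 10.
That gives 10 + 10 + 10 + 10 + 8 + 3 + 10 + 10 + 10 = 81 gems with no type reaching 11.
The next gem forces some type to 11, so 81 + 1 = 82.

82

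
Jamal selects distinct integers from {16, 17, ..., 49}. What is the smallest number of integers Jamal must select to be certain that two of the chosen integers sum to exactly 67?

A set avoiding the sum 67 can contain at most one of each pair {x, 67−x}, plus the 2 elements whose complement lies outside the range.
The integers 16, …, 33 (18 of them) are such a set: any two sum to at least 16+17 = 33 and at most 32+33 = 65 < 67.
Any 19th integer completes one of the 16 pairs, so 19 choices force a sum of 67.

19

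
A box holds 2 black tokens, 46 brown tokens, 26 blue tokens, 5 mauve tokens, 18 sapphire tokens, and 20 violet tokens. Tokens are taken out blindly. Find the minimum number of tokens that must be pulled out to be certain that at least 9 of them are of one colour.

40

An adversary could hand out at most 8 tokens per colour (black, mauve run out sooner): 2 + 8 + 8 + 5 + 8 + 8 = 39 tokens and still no colour has 9.
By the pigeonhole principle, one more token lands in a colour already at 8, so 40 draws are enough and 39 are not.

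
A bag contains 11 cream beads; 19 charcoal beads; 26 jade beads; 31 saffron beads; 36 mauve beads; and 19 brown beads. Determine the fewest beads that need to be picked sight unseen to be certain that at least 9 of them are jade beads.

125

In the worst case for collecting jade beads, every non-jade bead comes out first.
There are 11 + 19 + 31 + 36 + 19 = 116 non-jade beads altogether.
After those, each further bead must be jade, so 116 + 9 = 125 draws guarantee 9 jade beads.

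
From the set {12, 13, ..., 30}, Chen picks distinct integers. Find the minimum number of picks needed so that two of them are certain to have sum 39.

12

Two chosen integers sum to 39 exactly when both halves of some pair {x, 39−x} with 12 ≤ x ≤ 39−x ≤ 27 are chosen — 8 such pairs.
The remaining 3 elements (those with no distinct partner in range) can never complete a 39-sum, so the worst case takes all of them and one from each pair: 3 + 8 = 11.
The 12th integer has to be the second member of some pair, so 11 + 1 = 12.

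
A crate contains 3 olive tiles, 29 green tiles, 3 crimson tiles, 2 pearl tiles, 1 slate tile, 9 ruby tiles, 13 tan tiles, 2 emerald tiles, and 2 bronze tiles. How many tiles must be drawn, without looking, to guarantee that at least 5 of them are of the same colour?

By pigeonhole, the 9 colours are the holes; the tiles drawn are the pigeons.
To avoid 5 of any one colour, the worst case takes at most 4 of each colour, or every tile of a colour that has fewer than 4.
That gives 3 + 4 + 3 + 2 + 1 + 4 + 4 + 2 + 2 = 25 tiles with no colour reaching 5.
The next tile forces some colour to 5, so 25 + 1 = 26.

26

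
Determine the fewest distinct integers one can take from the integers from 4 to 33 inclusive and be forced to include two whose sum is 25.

Group the elements by complementary pair {x, 25−x}: {4,21}, {5,20}, {6,19}, …, giving 9 two-element pairs and 12 integers whose partner 25−x falls outside [4,33].
Treating each of those 21 groups as a pigeonhole, one can pick one integer per group — 21 integers — with no two summing to 25.
The 22nd integer lands in an occupied pair, forcing a sum of 25.

22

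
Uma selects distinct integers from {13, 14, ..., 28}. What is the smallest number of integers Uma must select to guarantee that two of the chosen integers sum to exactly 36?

Two chosen integers sum to 36 exactly when both halves of some pair {x, 36−x} with 13 ≤ x ≤ 36−x ≤ 23 are chosen — 5 such pairs.
The remaining 6 elements (those with no distinct partner in range) can never complete a 36-sum, so the worst case takes all of them and one from each pair: 6 + 5 = 11.
The 12th integer has to be the second member of some pair, so 11 + 1 = 12.

12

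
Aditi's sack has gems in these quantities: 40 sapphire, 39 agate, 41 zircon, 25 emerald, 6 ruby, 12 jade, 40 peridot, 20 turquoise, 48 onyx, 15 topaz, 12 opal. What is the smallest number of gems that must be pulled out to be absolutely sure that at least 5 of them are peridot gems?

263

In the worst case for collecting peridot gems, every non-peridot gem comes out first.
There are 40 + 39 + 41 + 25 + 6 + 12 + 20 + 48 + 15 + 12 = 258 non-peridot gems altogether.
After those, each further gem must be peridot, so 258 + 5 = 263 draws guarantee 5 peridot gems.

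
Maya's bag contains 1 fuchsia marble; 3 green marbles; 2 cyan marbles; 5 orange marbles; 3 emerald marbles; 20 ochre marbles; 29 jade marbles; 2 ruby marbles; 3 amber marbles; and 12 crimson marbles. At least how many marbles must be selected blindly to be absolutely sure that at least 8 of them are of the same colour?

An adversary could hand out at most 7 marbles per colour (7 colours run out sooner): 1 + 3 + 2 + 5 + 3 + 7 + 7 + 2 + 3 + 7 = 40 marbles and still no colour has 8.
By pigeonhole, one more marble lands in a colour already at 7, so 41 draws are enough and 40 are not.

41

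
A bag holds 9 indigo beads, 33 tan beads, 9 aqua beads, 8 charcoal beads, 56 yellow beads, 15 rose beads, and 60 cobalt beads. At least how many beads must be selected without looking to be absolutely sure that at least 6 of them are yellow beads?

140

In the worst case for collecting yellow beads, every non-yellow bead comes out first.
There are 9 + 33 + 9 + 8 + 15 + 60 = 134 non-yellow beads altogether.
After those, each further bead must be yellow, so 134 + 6 = 140 draws guarantee 6 yellow beads.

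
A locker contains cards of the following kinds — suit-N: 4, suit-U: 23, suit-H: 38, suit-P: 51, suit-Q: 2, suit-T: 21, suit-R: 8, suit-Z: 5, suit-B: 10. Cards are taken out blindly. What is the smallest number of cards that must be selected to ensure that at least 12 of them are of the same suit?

An adversary could hand out at most 11 cards per suit (5 suits run out sooner): 4 + 11 + 11 + 11 + 2 + 11 + 8 + 5 + 10 = 73 cards and still no suit has 12.
One more card lands in a suit already at 11, so 74 draws are enough and 73 are not.

74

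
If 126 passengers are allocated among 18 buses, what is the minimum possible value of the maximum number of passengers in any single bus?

By the pigeonhole principle, the 18 buses are the holes and the 126 passengers are the pigeons.
If every bus held at most 6 passengers, the total would be at most 18 × 6 = 108, which is less than 126.
So some bus holds at least ⌈126/18⌉ = 7 passengers.

7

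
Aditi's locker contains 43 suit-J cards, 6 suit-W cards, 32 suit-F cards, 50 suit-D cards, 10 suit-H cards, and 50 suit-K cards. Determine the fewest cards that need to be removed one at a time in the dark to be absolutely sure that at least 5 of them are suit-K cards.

In the worst case for collecting suit-K cards, every non-suit-K card comes out first.
There are 43 + 6 + 32 + 50 + 10 = 141 non-suit-K cards altogether.
After those, each further card must be suit-K, so 141 + 5 = 146 draws guarantee 5 suit-K cards.

146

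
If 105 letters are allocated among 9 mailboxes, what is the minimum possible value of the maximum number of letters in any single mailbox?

The 9 mailboxes are the holes and the 105 letters are the pigeons.
If every mailbox held at most 11 letters, the total would be at most 9 × 11 = 99, which is less than 105.
So some mailbox holds at least ⌈105/9⌉ = 12 letters.

12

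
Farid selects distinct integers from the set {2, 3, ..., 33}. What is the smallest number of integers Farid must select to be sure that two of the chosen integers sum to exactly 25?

Two chosen integers sum to 25 exactly when both halves of some pair {x, 25−x} with 2 ≤ x ≤ 25−x ≤ 23 are chosen — 11 such pairs.
The remaining 10 elements (those with no distinct partner in range) can never complete a 25-sum, so the worst case takes all of them and one from each pair: 10 + 11 = 21.
The 22nd integer has to be the second member of some pair, so 21 + 1 = 22.

22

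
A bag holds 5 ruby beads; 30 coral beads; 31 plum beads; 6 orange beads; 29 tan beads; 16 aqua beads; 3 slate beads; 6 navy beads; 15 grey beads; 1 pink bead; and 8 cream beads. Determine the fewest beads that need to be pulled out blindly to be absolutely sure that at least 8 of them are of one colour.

An adversary could hand out at most 7 beads per colour (5 colours run out sooner): 5 + 7 + 7 + 6 + 7 + 7 + 3 + 6 + 7 + 1 + 7 = 63 beads and still no colour has 8.
By pigeonhole, one more bead lands in a colour already at 7, so 64 draws are enough and 63 are not.

64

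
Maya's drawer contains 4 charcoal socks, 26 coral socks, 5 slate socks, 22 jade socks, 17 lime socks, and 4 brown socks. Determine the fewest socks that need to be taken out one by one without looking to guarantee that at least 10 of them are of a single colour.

41

The 6 colours are the holes; the socks drawn are the pigeons.
To avoid 10 of any one colour, the worst case takes at most 9 of each colour, or every sock of a colour that has fewer than 9.
That gives 4 + 9 + 5 + 9 + 9 + 4 = 40 socks with no colour reaching 10.
The next sock forces some colour to 10, so 40 + 1 = 41.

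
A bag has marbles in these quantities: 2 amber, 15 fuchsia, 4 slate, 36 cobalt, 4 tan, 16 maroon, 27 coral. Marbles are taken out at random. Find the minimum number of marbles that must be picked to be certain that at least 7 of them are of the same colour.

35

By pigeonhole, put each drawn marble into a box by colour. The largest draw with every box below 7 takes min(count, 6) from each colour; colours with fewer than 6 contribute all they have.
Σ min(cᵢ, 6) = 2 + 6 + 4 + 6 + 4 + 6 + 6 = 34.
Draw number 34 + 1 = 35 must push one box to 7.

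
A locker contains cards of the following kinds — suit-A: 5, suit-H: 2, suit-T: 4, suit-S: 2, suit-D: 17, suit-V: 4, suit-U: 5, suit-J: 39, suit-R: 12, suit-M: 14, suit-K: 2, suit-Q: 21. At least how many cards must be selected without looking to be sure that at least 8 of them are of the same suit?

An adversary could hand out at most 7 cards per suit (7 suits run out sooner): 5 + 2 + 4 + 2 + 7 + 4 + 5 + 7 + 7 + 7 + 2 + 7 = 59 cards and still no suit has 8.
Pigeonhole: one more card lands in a suit already at 7, so 60 draws are enough and 59 are not.

60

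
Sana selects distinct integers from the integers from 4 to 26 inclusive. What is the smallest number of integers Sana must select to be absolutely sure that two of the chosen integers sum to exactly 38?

Group the elements by complementary pair {x, 38−x}: {12,26}, {13,25}, {14,24}, …, giving 7 two-element pairs, the single value 19 (it cannot pair with itself since the integers are distinct), and 8 integers whose partner 38−x falls outside [4,26].
By the pigeonhole principle, treating each of those 16 groups as a pigeonhole, one can pick one integer per group — 16 integers — with no two summing to 38.
The 17th integer lands in an occupied pair, forcing a sum of 38.

17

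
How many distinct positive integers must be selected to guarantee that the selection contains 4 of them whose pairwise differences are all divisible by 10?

31

Integers whose pairwise differences are multiples of 10 are exactly those sharing a remainder mod 10. The 10 residue classes mod 10 are the pigeonholes.
With 30 integers one could put 3 in each residue class and have no class reach 4.
The 31st integer pushes some class to 4, so 10·3 + 1 = 31.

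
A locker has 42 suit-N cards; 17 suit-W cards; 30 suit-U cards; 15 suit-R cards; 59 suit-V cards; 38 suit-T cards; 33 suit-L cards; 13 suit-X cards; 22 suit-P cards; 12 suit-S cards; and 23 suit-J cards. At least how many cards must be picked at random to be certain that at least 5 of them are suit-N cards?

267

In the worst case for collecting suit-N cards, every non-suit-N card comes out first.
There are 17 + 30 + 15 + 59 + 38 + 33 + 13 + 22 + 12 + 23 = 262 non-suit-N cards altogether.
After those, each further card must be suit-N, so 262 + 5 = 267 draws guarantee 5 suit-N cards.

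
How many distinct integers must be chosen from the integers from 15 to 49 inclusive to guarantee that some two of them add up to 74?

24

Two chosen integers sum to 74 exactly when both halves of some pair {x, 74−x} with 25 ≤ x ≤ 74−x ≤ 49 are chosen — 12 such pairs.
The remaining 11 elements (those with no distinct partner in range) can never complete a 74-sum, so the worst case takes all of them and one from each pair: 11 + 12 = 23.
By pigeonhole, the 24th integer has to be the second member of some pair, so 23 + 1 = 24.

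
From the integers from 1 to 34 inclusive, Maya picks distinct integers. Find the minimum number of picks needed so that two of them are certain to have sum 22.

Two chosen integers sum to 22 exactly when both halves of some pair {x, 22−x} with 1 ≤ x ≤ 22−x ≤ 21 are chosen — 10 such pairs.
The remaining 14 elements (those with no distinct partner in range) can never complete a 22-sum, so the worst case takes all of them and one from each pair: 14 + 10 = 24.
By the pigeonhole principle, the 25th integer has to be the second member of some pair, so 24 + 1 = 25.

25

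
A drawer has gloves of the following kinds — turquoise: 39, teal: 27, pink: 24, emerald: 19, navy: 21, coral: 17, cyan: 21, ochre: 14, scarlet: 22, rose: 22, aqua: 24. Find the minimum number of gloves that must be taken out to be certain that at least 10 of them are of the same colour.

Pigeonhole: put each drawn glove into a box by colour. The largest draw with every box below 10 takes min(count, 9) from each colour.
Σ min(cᵢ, 9) = 9 + 9 + 9 + 9 + 9 + 9 + 9 + 9 + 9 + 9 + 9 = 99.
Draw number 99 + 1 = 100 must push one box to 10.

100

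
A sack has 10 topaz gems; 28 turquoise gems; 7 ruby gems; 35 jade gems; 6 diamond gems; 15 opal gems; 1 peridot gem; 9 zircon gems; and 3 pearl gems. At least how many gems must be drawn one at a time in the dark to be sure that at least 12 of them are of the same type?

70

By pigeonhole, the 9 types are the holes; the gems drawn are the pigeons.
To avoid 12 of any one type, the worst case takes at most 11 of each type, or every gem of a type that has fewer than 11.
That gives 10 + 11 + 7 + 11 + 6 + 11 + 1 + 9 + 3 = 69 gems with no type reaching 12.
The next gem forces some type to 12, so 69 + 1 = 70.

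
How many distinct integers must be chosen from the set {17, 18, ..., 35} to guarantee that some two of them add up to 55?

Two chosen integers sum to 55 exactly when both halves of some pair {x, 55−x} with 20 ≤ x ≤ 55−x ≤ 35 are chosen — 8 such pairs.
The remaining 3 elements (those with no distinct partner in range) can never complete a 55-sum, so the worst case takes all of them and one from each pair: 3 + 8 = 11.
The 12th integer has to be the second member of some pair, so 11 + 1 = 12.

12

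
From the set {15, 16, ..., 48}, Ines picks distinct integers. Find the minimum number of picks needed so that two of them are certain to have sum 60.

Two chosen integers sum to 60 exactly when both halves of some pair {x, 60−x} with 15 ≤ x ≤ 60−x ≤ 45 are chosen — 15 such pairs.
The remaining 4 elements (those with no distinct partner in range) can never complete a 60-sum, so the worst case takes all of them and one from each pair: 4 + 15 = 19.
Pigeonhole: the 20th integer has to be the second member of some pair, so 19 + 1 = 20.

20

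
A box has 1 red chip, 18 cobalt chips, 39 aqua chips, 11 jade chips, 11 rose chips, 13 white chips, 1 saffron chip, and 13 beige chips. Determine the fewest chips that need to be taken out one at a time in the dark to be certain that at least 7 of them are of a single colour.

39

Pigeonhole: put each drawn chip into a box by colour. The largest draw with every box below 7 takes min(count, 6) from each colour; colours with fewer than 6 contribute all they have.
Σ min(cᵢ, 6) = 1 + 6 + 6 + 6 + 6 + 6 + 1 + 6 = 38.
Draw number 38 + 1 = 39 must push one box to 7.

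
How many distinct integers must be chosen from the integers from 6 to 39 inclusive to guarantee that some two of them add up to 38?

22

Two chosen integers sum to 38 exactly when both halves of some pair {x, 38−x} with 6 ≤ x ≤ 38−x ≤ 32 are chosen — 13 such pairs.
The remaining 8 elements (those with no distinct partner in range) can never complete a 38-sum, so the worst case takes all of them and one from each pair: 8 + 13 = 21.
By pigeonhole, the 22nd integer has to be the second member of some pair, so 21 + 1 = 22.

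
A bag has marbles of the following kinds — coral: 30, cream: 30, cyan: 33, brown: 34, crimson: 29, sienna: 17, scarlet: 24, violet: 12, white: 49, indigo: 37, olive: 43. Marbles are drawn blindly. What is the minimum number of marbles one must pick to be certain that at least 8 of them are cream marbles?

316

In the worst case for collecting cream marbles, every non-cream marble comes out first.
There are 30 + 33 + 34 + 29 + 17 + 24 + 12 + 49 + 37 + 43 = 308 non-cream marbles altogether.
After those, each further marble must be cream, so 308 + 8 = 316 draws guarantee 8 cream marbles.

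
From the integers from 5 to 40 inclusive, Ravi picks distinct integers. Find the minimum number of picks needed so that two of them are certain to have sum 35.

24

Two chosen integers sum to 35 exactly when both halves of some pair {x, 35−x} with 5 ≤ x ≤ 35−x ≤ 30 are chosen — 13 such pairs.
The remaining 10 elements (those with no distinct partner in range) can never complete a 35-sum, so the worst case takes all of them and one from each pair: 10 + 13 = 23.
By pigeonhole, the 24th integer has to be the second member of some pair, so 23 + 1 = 24.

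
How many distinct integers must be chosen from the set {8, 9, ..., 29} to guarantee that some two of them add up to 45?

16

A set avoiding the sum 45 can contain at most one of each pair {x, 45−x}, plus the 8 elements whose complement lies outside the range.
The integers 8, …, 22 (15 of them) are such a set: any two sum to at least 8+9 = 17 and at most 21+22 = 43 < 45.
Any 16th integer completes one of the 7 pairs, so 16 choices force a sum of 45.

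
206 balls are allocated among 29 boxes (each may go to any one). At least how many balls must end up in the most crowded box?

By pigeonhole, the 29 boxes are the holes and the 206 balls are the pigeons.
If every box held at most 7 balls, the total would be at most 29 × 7 = 203, which is less than 206.
So some box holds at least ⌈206/29⌉ = 8 balls.

8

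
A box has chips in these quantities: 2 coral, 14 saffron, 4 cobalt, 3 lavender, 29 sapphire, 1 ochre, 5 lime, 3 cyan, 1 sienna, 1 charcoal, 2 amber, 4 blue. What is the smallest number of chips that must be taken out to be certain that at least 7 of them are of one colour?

39

By the pigeonhole principle, the 12 colours are the holes; the chips drawn are the pigeons.
To avoid 7 of any one colour, the worst case takes at most 6 of each colour, or every chip of a colour that has fewer than 6.
That gives 2 + 6 + 4 + 3 + 6 + 1 + 5 + 3 + 1 + 1 + 2 + 4 = 38 chips with no colour reaching 7.
The next chip forces some colour to 7, so 38 + 1 = 39.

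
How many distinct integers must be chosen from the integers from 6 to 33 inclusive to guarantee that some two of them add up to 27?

Group the elements by complementary pair {x, 27−x}: {6,21}, {7,20}, {8,19}, …, giving 8 two-element pairs and 12 integers whose partner 27−x falls outside [6,33].
Treating each of those 20 groups as a pigeonhole, one can pick one integer per group — 20 integers — with no two summing to 27.
The 21st integer lands in an occupied pair, forcing a sum of 27.

21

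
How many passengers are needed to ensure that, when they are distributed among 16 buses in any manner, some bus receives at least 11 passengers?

161

With 160 passengers one could put exactly 10 in each of the 16 buses, and no bus would reach 11.
One more passenger must land in a bus that already has 10, giving it 11.
So 16 × 10 + 1 = 161 passengers are required.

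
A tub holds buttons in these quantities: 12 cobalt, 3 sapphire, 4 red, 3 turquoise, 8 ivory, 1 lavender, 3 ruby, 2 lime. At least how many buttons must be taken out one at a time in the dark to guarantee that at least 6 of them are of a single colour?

27

Pigeonhole: put each drawn button into a box by colour. The largest draw with every box below 6 takes min(count, 5) from each colour; colours with fewer than 5 contribute all they have.
Σ min(cᵢ, 5) = 5 + 3 + 4 + 3 + 5 + 1 + 3 + 2 = 26.
Draw number 26 + 1 = 27 must push one box to 6.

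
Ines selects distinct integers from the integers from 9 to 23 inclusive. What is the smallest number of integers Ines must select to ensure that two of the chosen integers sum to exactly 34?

10

Group the elements by complementary pair {x, 34−x}: {11,23}, {12,22}, {13,21}, …, giving 6 two-element pairs, the single value 17 (it cannot pair with itself since the integers are distinct), and 2 integers whose partner 34−x falls outside [9,23].
Pigeonhole: treating each of those 9 groups as a pigeonhole, one can pick one integer per group — 9 integers — with no two summing to 34.
The 10th integer lands in an occupied pair, forcing a sum of 34.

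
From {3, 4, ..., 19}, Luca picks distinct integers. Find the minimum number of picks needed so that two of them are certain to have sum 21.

10

Group the elements by complementary pair {x, 21−x}: {3,18}, {4,17}, {5,16}, …, giving 8 two-element pairs and 1 integer whose partner 21−x falls outside [3,19].
Pigeonhole: treating each of those 9 groups as a pigeonhole, one can pick one integer per group — 9 integers — with no two summing to 21.
The 10th integer lands in an occupied pair, forcing a sum of 21.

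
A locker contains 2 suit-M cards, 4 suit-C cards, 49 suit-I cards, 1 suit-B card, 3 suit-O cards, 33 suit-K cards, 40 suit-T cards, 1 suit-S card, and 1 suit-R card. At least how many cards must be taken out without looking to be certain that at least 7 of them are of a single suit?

Put each drawn card into a box by suit. The largest draw with every box below 7 takes min(count, 6) from each suit; suits with fewer than 6 contribute all they have.
Σ min(cᵢ, 6) = 2 + 4 + 6 + 1 + 3 + 6 + 6 + 1 + 1 = 30.
Draw number 30 + 1 = 31 must push one box to 7.

31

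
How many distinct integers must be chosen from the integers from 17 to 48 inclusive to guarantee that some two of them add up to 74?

22

Two chosen integers sum to 74 exactly when both halves of some pair {x, 74−x} with 26 ≤ x ≤ 74−x ≤ 48 are chosen — 11 such pairs.
The remaining 10 elements (those with no distinct partner in range) can never complete a 74-sum, so the worst case takes all of them and one from each pair: 10 + 11 = 21.
The 22nd integer has to be the second member of some pair, so 21 + 1 = 22.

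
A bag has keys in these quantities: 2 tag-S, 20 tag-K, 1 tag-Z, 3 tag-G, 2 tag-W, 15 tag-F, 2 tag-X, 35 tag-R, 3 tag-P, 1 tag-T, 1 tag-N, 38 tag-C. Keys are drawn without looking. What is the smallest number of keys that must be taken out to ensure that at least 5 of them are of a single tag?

32

An adversary could hand out at most 4 keys per tag (8 tags run out sooner): 2 + 4 + 1 + 3 + 2 + 4 + 2 + 4 + 3 + 1 + 1 + 4 = 31 keys and still no tag has 5.
By pigeonhole, one more key lands in a tag already at 4, so 32 draws are enough and 31 are not.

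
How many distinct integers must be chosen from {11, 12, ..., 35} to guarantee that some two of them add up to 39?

17

A set avoiding the sum 39 can contain at most one of each pair {x, 39−x}, plus the 7 elements whose complement lies outside the range.
The integers 20, …, 35 (16 of them) are such a set: any two sum to at least 20+21 = 41 > 39.
By pigeonhole, any 17th integer completes one of the 9 pairs, so 17 choices force a sum of 39.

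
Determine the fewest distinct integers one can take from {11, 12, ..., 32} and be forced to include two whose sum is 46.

14

A set avoiding the sum 46 can contain at most one of each pair {x, 46−x}, plus the 4 elements whose complement lies outside the range or equal to its own complement.
The integers 11, …, 23 (13 of them) are such a set: any two sum to at least 11+12 = 23 and at most 22+23 = 45 < 46.
Pigeonhole: any 14th integer completes one of the 9 pairs, so 14 choices force a sum of 46.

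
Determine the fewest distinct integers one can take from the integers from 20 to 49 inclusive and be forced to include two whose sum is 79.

21

A set avoiding the sum 79 can contain at most one of each pair {x, 79−x}, plus the 10 elements whose complement lies outside the range.
The integers 20, …, 39 (20 of them) are such a set: any two sum to at least 20+21 = 41 and at most 38+39 = 77 < 79.
By pigeonhole, any 21st integer completes one of the 10 pairs, so 21 choices force a sum of 79.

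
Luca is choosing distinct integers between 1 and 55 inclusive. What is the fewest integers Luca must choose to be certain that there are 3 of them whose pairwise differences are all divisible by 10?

Integers whose pairwise differences are multiples of 10 are exactly those sharing a remainder mod 10. The 10 residue classes mod 10 are the pigeonholes.
With 20 integers one could put 2 in each residue class and have no class reach 3.
The 21st integer pushes some class to 3, so 10·2 + 1 = 21.

21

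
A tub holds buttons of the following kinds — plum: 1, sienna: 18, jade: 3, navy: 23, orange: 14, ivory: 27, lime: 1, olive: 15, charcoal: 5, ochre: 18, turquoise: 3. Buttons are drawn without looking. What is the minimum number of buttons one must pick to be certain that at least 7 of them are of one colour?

By pigeonhole, the 11 colours are the holes; the buttons drawn are the pigeons.
To avoid 7 of any one colour, the worst case takes at most 6 of each colour, or every button of a colour that has fewer than 6.
That gives 1 + 6 + 3 + 6 + 6 + 6 + 1 + 6 + 5 + 6 + 3 = 49 buttons with no colour reaching 7.
The next button forces some colour to 7, so 49 + 1 = 50.

50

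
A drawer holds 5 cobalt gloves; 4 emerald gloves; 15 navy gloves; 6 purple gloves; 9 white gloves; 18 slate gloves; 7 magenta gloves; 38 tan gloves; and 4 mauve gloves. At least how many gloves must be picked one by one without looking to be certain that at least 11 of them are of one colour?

The 9 colours are the holes; the gloves drawn are the pigeons.
To avoid 11 of any one colour, the worst case takes at most 10 of each colour, or every glove of a colour that has fewer than 10.
That gives 5 + 4 + 10 + 6 + 9 + 10 + 7 + 10 + 4 = 65 gloves with no colour reaching 11.
The next glove forces some colour to 11, so 65 + 1 = 66.

66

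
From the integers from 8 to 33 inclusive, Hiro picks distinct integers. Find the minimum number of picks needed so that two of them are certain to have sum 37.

Group the elements by complementary pair {x, 37−x}: {8,29}, {9,28}, {10,27}, …, giving 11 two-element pairs and 4 integers whose partner 37−x falls outside [8,33].
Treating each of those 15 groups as a pigeonhole, one can pick one integer per group — 15 integers — with no two summing to 37.
The 16th integer lands in an occupied pair, forcing a sum of 37.

16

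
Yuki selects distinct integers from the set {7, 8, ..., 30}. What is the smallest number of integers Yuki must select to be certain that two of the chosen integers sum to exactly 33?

15

Group the elements by complementary pair {x, 33−x}: {7,26}, {8,25}, {9,24}, …, giving 10 two-element pairs and 4 integers whose partner 33−x falls outside [7,30].
Pigeonhole: treating each of those 14 groups as a pigeonhole, one can pick one integer per group — 14 integers — with no two summing to 33.
The 15th integer lands in an occupied pair, forcing a sum of 33.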